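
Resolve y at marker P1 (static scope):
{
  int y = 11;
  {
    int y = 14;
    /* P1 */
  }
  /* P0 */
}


y declared in the same block as P1
y = 14


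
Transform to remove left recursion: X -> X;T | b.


Left-recursive alternatives: X;T; non-recursive: b
Introduce X': X -> bX', X' -> ;TX' | ε


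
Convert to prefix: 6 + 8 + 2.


left-to-right (same/higher precedence on left): tree is (+ (+ 6 8) 2)
Prefix: + + 6 8 2


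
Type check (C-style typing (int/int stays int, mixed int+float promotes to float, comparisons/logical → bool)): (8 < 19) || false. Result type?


Operand types: bool || bool
Rule: logical operators take bool operands and yield bool
Result type: bool


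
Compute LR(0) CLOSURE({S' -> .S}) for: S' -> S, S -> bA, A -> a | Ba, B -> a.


Start: S' -> .S
For each item with dot before a nonterminal B, add B -> .γ for every B-production
Closure: [S' -> .S, S -> .bA]


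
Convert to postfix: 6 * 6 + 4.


Left to right (same or higher precedence on left)
Postfix: 6 6 * 4 +


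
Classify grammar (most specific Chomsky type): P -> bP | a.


Right-linear: every RHS is a terminal or a terminal followed by one nonterminal
Classification: Type 3 (Regular)


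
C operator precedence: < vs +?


'+' is additive (level 9); '<' is relational (level 7)
Higher level binds tighter
'+' has higher precedence than '<'


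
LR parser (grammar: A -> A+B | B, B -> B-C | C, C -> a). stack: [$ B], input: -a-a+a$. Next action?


shift '-' to continue B -> B-C
Action: shift


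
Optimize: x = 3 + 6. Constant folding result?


3 + 6 = 9 at compile time
Optimized: x = 9


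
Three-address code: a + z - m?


Break into single-operator statements:
t1 = a + z
t2 = t1 - m


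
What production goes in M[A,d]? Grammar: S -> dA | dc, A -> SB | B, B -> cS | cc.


For [A, d]: 'd' ∈ FIRST(SB)
Entry: A -> SB


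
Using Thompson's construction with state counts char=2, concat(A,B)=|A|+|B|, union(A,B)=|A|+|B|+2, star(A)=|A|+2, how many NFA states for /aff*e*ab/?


Syntax tree has 6 char leaf(s), 0 union(s), 2 star(s)
chars contribute 6×2 = 12; each union adds +2; each star adds +2
Total: 12 + 0 + 4 = 16 states


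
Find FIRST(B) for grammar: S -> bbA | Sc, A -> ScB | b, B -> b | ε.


Per alternative of B: FIRST(b) = {b}; FIRST(ε) = {ε}
FIRST(B) = {b, ε}


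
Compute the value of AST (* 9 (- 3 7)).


Evaluate inner: (- 3 7) = -4
Evaluate root: (* 9 -4) = -36
Result: -36


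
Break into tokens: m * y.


Scan left to right, longest-match per lexeme
Tokens: ID(m), OP(*), ID(y)


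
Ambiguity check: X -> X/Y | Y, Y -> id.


precedence layered via separate nonterminal Y: deterministic
Unambiguous


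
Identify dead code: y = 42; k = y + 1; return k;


y is read by k's definition; k is returned
No dead code


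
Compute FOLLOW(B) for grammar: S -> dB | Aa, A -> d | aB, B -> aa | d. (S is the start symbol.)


$ ∈ FOLLOW(S). For each A -> αBβ: add FIRST(β)\{ε} to FOLLOW(B); if β nullable, add FOLLOW(A).
FOLLOW(B) = {$, a}


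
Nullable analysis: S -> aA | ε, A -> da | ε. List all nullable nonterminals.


A nonterminal is nullable iff some alternative derives ε (directly, or every symbol in it is nullable)
Nullable: {A, S}


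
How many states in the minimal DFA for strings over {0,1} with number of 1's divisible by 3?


Track (count of 1) mod 3: states 0..2, accept at 0
Minimal DFA: 3 states


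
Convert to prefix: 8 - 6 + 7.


left-to-right (same/higher precedence on left): tree is (+ (- 8 6) 7)
Prefix: + - 8 6 7


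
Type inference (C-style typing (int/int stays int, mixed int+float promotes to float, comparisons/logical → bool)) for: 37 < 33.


Operand types: int < int
Rule: comparison yields bool
Result type: bool


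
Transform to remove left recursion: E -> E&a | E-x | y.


Left-recursive alternatives: E&a, E-x; non-recursive: y
Introduce E': E -> yE', E' -> &aE' | -xE' | ε


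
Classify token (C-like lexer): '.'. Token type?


Pattern: operator symbol
Type: OPERATOR


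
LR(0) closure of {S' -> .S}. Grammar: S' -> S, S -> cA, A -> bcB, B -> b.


Start: S' -> .S
For each item with dot before a nonterminal B, add B -> .γ for every B-production
Closure: [S' -> .S, S -> .cA]


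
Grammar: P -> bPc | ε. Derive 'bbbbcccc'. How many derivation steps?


Derivation: P => bPc => bbPcc => bbbPccc => bbbbPcccc => bbbbcccc
Steps: 5


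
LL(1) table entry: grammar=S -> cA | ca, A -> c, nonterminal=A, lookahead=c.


For [A, c]: 'c' ∈ FIRST(c)
Entry: A -> c


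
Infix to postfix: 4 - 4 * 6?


* has higher precedence, evaluate 4*6 first
Postfix: 4 4 6 * -


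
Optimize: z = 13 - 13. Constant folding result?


13 - 13 = 0 at compile time
Optimized: z = 0


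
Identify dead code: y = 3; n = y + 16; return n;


y is read by n's definition; n is returned
No dead code


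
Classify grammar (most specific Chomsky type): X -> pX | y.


Right-linear: every RHS is a terminal or a terminal followed by one nonterminal
Classification: Type 3 (Regular)


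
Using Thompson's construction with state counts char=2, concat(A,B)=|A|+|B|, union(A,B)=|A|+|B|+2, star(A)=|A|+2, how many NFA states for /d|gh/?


Syntax tree has 3 char leaf(s), 1 union(s), 0 star(s)
chars contribute 3×2 = 6; each union adds +2; each star adds +2
Total: 6 + 2 + 0 = 8 states


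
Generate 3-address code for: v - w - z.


Break into single-operator statements:
t1 = v - w
t2 = t1 - z


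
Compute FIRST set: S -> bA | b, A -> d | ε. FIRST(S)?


Per alternative of S: FIRST(bA) = {b}; FIRST(b) = {b}
FIRST(S) = {b}


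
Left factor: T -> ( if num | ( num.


Common prefix: '('
Factored: T -> ( T', T' -> if num | num


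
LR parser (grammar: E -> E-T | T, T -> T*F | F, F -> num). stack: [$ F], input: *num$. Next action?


'F' (not preceded by T*) is the handle for T -> F
Action: reduce (T -> F)


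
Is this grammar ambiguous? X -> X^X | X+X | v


'v^v+v' has two parse trees (no precedence encoded between ^ and +)
Ambiguous


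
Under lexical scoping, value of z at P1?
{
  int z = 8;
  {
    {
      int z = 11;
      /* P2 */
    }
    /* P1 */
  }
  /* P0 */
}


P1's block does not declare z; resolves to the enclosing declaration at depth 0
z = 8


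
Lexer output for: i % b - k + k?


Scan left to right, longest-match per lexeme
Tokens: ID(i), OP(%), ID(b), OP(-), ID(k), OP(+), ID(k)


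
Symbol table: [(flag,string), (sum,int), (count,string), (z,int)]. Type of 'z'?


Lookup 'z' → type int


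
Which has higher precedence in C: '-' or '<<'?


'-' is additive (level 9); '<<' is shift (level 8)
Higher level binds tighter
'-' has higher precedence than '<<'


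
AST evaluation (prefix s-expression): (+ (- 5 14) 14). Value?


Evaluate inner: (- 5 14) = -9
Evaluate root: (+ -9 14) = 5
Result: 5


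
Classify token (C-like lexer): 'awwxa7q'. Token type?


Pattern: letter/underscore followed by alphanumerics, not a keyword
Type: IDENTIFIER


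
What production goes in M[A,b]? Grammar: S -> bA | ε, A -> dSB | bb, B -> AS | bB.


For [A, b]: 'b' ∈ FIRST(bb)
Entry: A -> bb


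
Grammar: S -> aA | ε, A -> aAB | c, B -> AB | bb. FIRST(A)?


Per alternative of A: FIRST(aAB) = {a}; FIRST(c) = {c}
FIRST(A) = {a, c}


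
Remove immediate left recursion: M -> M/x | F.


Left-recursive alternatives: M/x; non-recursive: F
Introduce M': M -> FM', M' -> /xM' | ε


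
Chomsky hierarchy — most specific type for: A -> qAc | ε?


Single nonterminal LHS, but q^n c^n is not regular
Classification: Type 2 (Context-Free)


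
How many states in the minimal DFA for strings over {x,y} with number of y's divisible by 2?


Track (count of y) mod 2: states 0..1, accept at 0
Minimal DFA: 2 states


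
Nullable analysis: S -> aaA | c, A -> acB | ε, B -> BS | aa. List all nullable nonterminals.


A nonterminal is nullable iff some alternative derives ε (directly, or every symbol in it is nullable)
Nullable: {A}


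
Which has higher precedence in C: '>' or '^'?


'>' is relational (level 7); '^' is bitwise XOR (level 4)
Higher level binds tighter
'>' has higher precedence than '^'


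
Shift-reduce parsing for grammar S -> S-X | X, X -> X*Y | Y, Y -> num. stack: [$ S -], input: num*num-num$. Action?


no handle ('S-' is not any RHS); shift 'num'
Action: shift


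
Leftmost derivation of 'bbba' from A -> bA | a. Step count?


Derivation: A => bA => bbA => bbbA => bbba
Steps: 4


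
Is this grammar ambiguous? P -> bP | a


right-linear, alternatives start with distinct terminals 'b' vs 'a': unique leftmost derivation
Unambiguous


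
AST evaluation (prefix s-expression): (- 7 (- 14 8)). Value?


Evaluate inner: (- 14 8) = 6
Evaluate root: (- 7 6) = 1
Result: 1


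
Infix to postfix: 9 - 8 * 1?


* has higher precedence, evaluate 8*1 first
Postfix: 9 8 1 * -


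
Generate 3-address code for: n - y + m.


Break into single-operator statements:
t1 = n - y
t2 = t1 + m


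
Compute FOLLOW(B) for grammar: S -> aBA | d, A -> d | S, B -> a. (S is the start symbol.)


$ ∈ FOLLOW(S). For each A -> αBβ: add FIRST(β)\{ε} to FOLLOW(B); if β nullable, add FOLLOW(A).
FOLLOW(B) = {a, d}


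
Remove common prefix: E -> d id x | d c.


Common prefix: 'd'
Factored: E -> d E', E' -> id x | c


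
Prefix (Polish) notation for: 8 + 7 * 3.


'*' binds tighter: tree is (+ 8 (* 7 3))
Prefix: + 8 * 7 3


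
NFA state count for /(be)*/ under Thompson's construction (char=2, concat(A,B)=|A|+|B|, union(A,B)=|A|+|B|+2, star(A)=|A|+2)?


Syntax tree has 2 char leaf(s), 0 union(s), 1 star(s)
chars contribute 2×2 = 4; each union adds +2; each star adds +2
Total: 4 + 0 + 2 = 6 states


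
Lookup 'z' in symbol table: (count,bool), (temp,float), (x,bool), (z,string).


Lookup 'z' → type string


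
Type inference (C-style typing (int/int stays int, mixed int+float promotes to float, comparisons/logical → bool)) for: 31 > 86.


Operand types: int > int
Rule: comparison yields bool
Result type: bool


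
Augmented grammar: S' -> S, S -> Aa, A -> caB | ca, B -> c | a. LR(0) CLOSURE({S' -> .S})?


Start: S' -> .S
For each item with dot before a nonterminal B, add B -> .γ for every B-production
Closure: [S' -> .S, S -> .Aa, A -> .caB, A -> .ca]


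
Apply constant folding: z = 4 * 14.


4 * 14 = 56 at compile time
Optimized: z = 56


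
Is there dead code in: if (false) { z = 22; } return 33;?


condition is constant false, so the whole block is unreachable
Dead: 'if (false) { z = 22; }'


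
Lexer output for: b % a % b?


Scan left to right, longest-match per lexeme
Tokens: ID(b), OP(%), ID(a), OP(%), ID(b)


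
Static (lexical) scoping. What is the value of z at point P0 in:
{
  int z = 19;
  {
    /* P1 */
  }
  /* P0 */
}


z declared in the same block as P0
z = 19


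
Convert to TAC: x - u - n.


Break into single-operator statements:
t1 = x - u
t2 = t1 - n


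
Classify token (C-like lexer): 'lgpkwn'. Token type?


Pattern: letter/underscore followed by alphanumerics, not a keyword
Type: IDENTIFIER


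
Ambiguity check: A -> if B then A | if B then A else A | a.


dangling else: 'if B then if B then a else a' parses two ways
Ambiguous


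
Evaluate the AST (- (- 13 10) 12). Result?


Evaluate inner: (- 13 10) = 3
Evaluate root: (- 3 12) = -9
Result: -9


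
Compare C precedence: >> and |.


'>>' is shift (level 8); '|' is bitwise OR (level 3)
Higher level binds tighter
'>>' has higher precedence than '|'


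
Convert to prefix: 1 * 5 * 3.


left-to-right (same/higher precedence on left): tree is (* (* 1 5) 3)
Prefix: * * 1 5 3


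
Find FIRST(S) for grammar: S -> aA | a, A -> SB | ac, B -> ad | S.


Per alternative of S: FIRST(aA) = {a}; FIRST(a) = {a}
FIRST(S) = {a}


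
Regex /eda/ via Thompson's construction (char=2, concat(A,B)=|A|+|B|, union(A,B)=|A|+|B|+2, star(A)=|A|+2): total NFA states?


Syntax tree has 3 char leaf(s), 0 union(s), 0 star(s)
chars contribute 3×2 = 6; each union adds +2; each star adds +2
Total: 6 + 0 + 0 = 6 states


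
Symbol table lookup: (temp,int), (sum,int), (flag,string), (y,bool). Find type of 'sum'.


Lookup 'sum' → type int


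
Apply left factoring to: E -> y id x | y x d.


Common prefix: 'y'
Factored: E -> y E', E' -> id x | x d


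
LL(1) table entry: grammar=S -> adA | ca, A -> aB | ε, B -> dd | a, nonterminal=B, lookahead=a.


For [B, a]: 'a' ∈ FIRST(a)
Entry: B -> a


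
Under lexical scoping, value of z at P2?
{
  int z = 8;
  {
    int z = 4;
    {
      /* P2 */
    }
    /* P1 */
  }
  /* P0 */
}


P2's block does not declare z; resolves to the enclosing declaration at depth 1
z = 4


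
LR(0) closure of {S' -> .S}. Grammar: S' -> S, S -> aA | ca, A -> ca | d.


Start: S' -> .S
For each item with dot before a nonterminal B, add B -> .γ for every B-production
Closure: [S' -> .S, S -> .aA, S -> .ca]


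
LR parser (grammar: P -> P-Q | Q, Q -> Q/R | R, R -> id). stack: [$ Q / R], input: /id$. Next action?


handle 'Q/R' on top
Action: reduce (Q -> Q/R)


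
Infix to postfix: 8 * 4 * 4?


Left to right (same or higher precedence on left)
Postfix: 8 4 * 4 *


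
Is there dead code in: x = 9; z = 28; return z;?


x is assigned but never read
Dead: 'x = 9'


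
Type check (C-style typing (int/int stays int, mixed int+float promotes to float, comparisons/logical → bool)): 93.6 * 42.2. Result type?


Operand types: float * float
Rule: mixed int/float promotes to float; int/int stays int
Result type: float


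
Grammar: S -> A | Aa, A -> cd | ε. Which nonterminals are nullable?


A nonterminal is nullable iff some alternative derives ε (directly, or every symbol in it is nullable)
Nullable: {A, S}


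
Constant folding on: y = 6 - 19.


6 - 19 = -13 at compile time
Optimized: y = -13


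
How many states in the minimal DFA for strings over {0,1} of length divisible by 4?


Track length mod 4: states 0..3, accept at 0
Minimal DFA: 4 states


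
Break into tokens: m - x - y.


Scan left to right, longest-match per lexeme
Tokens: ID(m), OP(-), ID(x), OP(-), ID(y)


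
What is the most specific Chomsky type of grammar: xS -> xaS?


LHS has context (more than one symbol) and |LHS| ≤ |RHS|
Classification: Type 1 (Context-Sensitive)


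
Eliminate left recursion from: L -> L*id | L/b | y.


Left-recursive alternatives: L*id, L/b; non-recursive: y
Introduce L': L -> yL', L' -> *idL' | /bL' | ε


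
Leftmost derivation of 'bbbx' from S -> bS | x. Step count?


Derivation: S => bS => bbS => bbbS => bbbx
Steps: 4


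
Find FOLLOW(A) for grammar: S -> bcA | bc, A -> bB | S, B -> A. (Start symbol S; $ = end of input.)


$ ∈ FOLLOW(S). For each A -> αBβ: add FIRST(β)\{ε} to FOLLOW(B); if β nullable, add FOLLOW(A).
FOLLOW(A) = {$}


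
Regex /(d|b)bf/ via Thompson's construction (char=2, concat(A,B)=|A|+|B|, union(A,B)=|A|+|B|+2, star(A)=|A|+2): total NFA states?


Syntax tree has 4 char leaf(s), 1 union(s), 0 star(s)
chars contribute 4×2 = 8; each union adds +2; each star adds +2
Total: 8 + 2 + 0 = 10 states


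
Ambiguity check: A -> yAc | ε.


balanced y^n…c^n: each string has a unique parse
Unambiguous


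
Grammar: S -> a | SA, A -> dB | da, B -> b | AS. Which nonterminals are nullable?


A nonterminal is nullable iff some alternative derives ε (directly, or every symbol in it is nullable)
Nullable: {}


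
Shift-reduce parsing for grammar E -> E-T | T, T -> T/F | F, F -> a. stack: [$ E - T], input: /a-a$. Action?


'/' can extend T; shift to build T -> T/F
Action: shift


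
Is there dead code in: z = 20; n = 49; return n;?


z is assigned but never read
Dead: 'z = 20'


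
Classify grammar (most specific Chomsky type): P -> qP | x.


Right-linear: every RHS is a terminal or a terminal followed by one nonterminal
Classification: Type 3 (Regular)


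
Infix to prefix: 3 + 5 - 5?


left-to-right (same/higher precedence on left): tree is (- (+ 3 5) 5)
Prefix: - + 3 5 5


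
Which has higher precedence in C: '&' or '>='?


'>=' is relational (level 7); '&' is bitwise AND (level 5)
Higher level binds tighter
'>=' has higher precedence than '&'


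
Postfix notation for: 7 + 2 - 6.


Left to right (same or higher precedence on left)
Postfix: 7 2 + 6 -


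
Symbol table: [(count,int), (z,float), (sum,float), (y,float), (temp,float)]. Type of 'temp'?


Lookup 'temp' → type float


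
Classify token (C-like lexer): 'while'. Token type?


Pattern: reserved word
Type: KEYWORD


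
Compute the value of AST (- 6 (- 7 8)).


Evaluate inner: (- 7 8) = -1
Evaluate root: (- 6 -1) = 7
Result: 7


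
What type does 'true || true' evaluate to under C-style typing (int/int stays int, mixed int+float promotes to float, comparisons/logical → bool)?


Operand types: bool || bool
Rule: logical operators take bool operands and yield bool
Result type: bool


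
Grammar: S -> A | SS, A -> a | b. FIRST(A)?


Per alternative of A: FIRST(a) = {a}; FIRST(b) = {b}
FIRST(A) = {a, b}


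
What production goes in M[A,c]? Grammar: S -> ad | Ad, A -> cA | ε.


For [A, c]: 'c' ∈ FIRST(cA)
Entry: A -> cA


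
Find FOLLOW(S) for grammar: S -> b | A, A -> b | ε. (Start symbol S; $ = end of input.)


$ ∈ FOLLOW(S). For each A -> αBβ: add FIRST(β)\{ε} to FOLLOW(B); if β nullable, add FOLLOW(A).
FOLLOW(S) = {$}


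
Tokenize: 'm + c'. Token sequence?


Scan left to right, longest-match per lexeme
Tokens: ID(m), OP(+), ID(c)


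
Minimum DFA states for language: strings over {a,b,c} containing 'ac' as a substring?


KMP-style automaton: 2 progress states + 1 absorbing accept = 3
Minimal DFA: 3 states


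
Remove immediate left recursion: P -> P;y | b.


Left-recursive alternatives: P;y; non-recursive: b
Introduce P': P -> bP', P' -> ;yP' | ε


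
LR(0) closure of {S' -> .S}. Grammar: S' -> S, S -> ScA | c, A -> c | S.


Start: S' -> .S
For each item with dot before a nonterminal B, add B -> .γ for every B-production
Closure: [S' -> .S, S -> .ScA, S -> .c]


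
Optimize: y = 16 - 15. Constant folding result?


16 - 15 = 1 at compile time
Optimized: y = 1


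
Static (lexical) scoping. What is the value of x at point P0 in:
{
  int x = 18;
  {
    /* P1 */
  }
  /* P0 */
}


x declared in the same block as P0
x = 18


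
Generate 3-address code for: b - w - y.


Break into single-operator statements:
t1 = b - w
t2 = t1 - y


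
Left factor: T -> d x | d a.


Common prefix: 'd'
Factored: T -> d T', T' -> x | a


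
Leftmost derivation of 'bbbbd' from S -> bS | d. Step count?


Derivation: S => bS => bbS => bbbS => bbbbS => bbbbd
Steps: 5


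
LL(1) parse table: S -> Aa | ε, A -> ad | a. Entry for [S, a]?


For [S, a]: 'a' ∈ FIRST(Aa)
Entry: S -> Aa


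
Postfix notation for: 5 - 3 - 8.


Left to right (same or higher precedence on left)
Postfix: 5 3 - 8 -


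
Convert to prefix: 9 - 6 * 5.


'*' binds tighter: tree is (- 9 (* 6 5))
Prefix: - 9 * 6 5


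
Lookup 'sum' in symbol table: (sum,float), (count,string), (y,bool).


Lookup 'sum' → type float


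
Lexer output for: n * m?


Scan left to right, longest-match per lexeme
Tokens: ID(n), OP(*), ID(m)


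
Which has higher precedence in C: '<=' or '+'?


'+' is additive (level 9); '<=' is relational (level 7)
Higher level binds tighter
'+' has higher precedence than '<='


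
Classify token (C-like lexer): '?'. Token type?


Pattern: operator symbol
Type: OPERATOR


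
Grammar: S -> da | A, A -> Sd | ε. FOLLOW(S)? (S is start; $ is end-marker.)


$ ∈ FOLLOW(S). For each A -> αBβ: add FIRST(β)\{ε} to FOLLOW(B); if β nullable, add FOLLOW(A).
FOLLOW(S) = {$, d}


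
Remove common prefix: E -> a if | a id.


Common prefix: 'a'
Factored: E -> a E', E' -> if | id


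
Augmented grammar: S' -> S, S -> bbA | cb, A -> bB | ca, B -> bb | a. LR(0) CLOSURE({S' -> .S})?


Start: S' -> .S
For each item with dot before a nonterminal B, add B -> .γ for every B-production
Closure: [S' -> .S, S -> .bbA, S -> .cb]


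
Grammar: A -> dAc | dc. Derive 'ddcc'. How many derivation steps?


Derivation: A => dAc => ddcc
Steps: 2


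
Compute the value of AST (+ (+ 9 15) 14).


Evaluate inner: (+ 9 15) = 24
Evaluate root: (+ 24 14) = 38
Result: 38


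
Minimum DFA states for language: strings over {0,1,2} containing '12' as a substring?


KMP-style automaton: 2 progress states + 1 absorbing accept = 3
Minimal DFA: 3 states


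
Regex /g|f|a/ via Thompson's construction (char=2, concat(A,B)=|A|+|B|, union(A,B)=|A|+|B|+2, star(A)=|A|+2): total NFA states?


Syntax tree has 3 char leaf(s), 2 union(s), 0 star(s)
chars contribute 3×2 = 6; each union adds +2; each star adds +2
Total: 6 + 4 + 0 = 10 states


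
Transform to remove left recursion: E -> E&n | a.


Left-recursive alternatives: E&n; non-recursive: a
Introduce E': E -> aE', E' -> &nE' | ε


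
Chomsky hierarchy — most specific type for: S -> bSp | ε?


Single nonterminal LHS, but b^n p^n is not regular
Classification: Type 2 (Context-Free)


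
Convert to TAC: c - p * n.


Break into single-operator statements:
t1 = p * n
t2 = c - t1


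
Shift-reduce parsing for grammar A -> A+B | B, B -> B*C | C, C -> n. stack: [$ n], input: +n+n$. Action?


'n' on top is the handle for C -> n
Action: reduce (C -> n)


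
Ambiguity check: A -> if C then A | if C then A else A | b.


dangling else: 'if C then if C then b else b' parses two ways
Ambiguous


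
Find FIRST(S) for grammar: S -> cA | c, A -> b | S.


Per alternative of S: FIRST(cA) = {c}; FIRST(c) = {c}
FIRST(S) = {c}


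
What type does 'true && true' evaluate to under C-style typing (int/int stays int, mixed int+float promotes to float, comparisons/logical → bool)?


Operand types: bool && bool
Rule: logical operators take bool operands and yield bool
Result type: bool


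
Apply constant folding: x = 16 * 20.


16 * 20 = 320 at compile time
Optimized: x = 320


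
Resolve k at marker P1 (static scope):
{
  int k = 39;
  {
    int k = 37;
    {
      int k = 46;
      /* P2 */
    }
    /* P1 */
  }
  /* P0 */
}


k declared in the same block as P1
k = 37


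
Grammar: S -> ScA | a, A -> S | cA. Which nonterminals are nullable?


A nonterminal is nullable iff some alternative derives ε (directly, or every symbol in it is nullable)
Nullable: {}


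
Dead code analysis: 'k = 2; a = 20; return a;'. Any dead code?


k is assigned but never read
Dead: 'k = 2'


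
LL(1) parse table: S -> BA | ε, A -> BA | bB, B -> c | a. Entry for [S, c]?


For [S, c]: 'c' ∈ FIRST(BA)
Entry: S -> BA


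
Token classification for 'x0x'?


Pattern: letter/underscore followed by alphanumerics, not a keyword
Type: IDENTIFIER


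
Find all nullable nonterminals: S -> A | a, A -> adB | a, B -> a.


A nonterminal is nullable iff some alternative derives ε (directly, or every symbol in it is nullable)
Nullable: {}


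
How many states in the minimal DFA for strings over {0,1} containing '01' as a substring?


KMP-style automaton: 2 progress states + 1 absorbing accept = 3
Minimal DFA: 3 states


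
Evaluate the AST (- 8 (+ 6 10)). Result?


Evaluate inner: (+ 6 10) = 16
Evaluate root: (- 8 16) = -8
Result: -8


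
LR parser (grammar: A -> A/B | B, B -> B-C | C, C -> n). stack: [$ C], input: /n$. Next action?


'C' (not preceded by B-) is the handle for B -> C
Action: reduce (B -> C)


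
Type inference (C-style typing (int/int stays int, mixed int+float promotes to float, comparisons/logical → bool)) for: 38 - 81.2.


Operand types: int - float
Rule: mixed int/float promotes to float; int/int stays int
Result type: float


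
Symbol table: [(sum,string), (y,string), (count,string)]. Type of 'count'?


Lookup 'count' → type string


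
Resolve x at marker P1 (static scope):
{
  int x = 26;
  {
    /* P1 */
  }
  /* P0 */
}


P1's block does not declare x; resolves to the enclosing declaration at depth 0
x = 26


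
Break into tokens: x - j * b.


Scan left to right, longest-match per lexeme
Tokens: ID(x), OP(-), ID(j), OP(*), ID(b)


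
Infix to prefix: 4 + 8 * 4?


'*' binds tighter: tree is (+ 4 (* 8 4))
Prefix: + 4 * 8 4


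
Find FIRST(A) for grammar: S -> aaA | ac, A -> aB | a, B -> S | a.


Per alternative of A: FIRST(aB) = {a}; FIRST(a) = {a}
FIRST(A) = {a}


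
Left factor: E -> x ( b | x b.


Common prefix: 'x'
Factored: E -> x E', E' -> ( b | b


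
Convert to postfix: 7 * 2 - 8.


Left to right (same or higher precedence on left)
Postfix: 7 2 * 8 -


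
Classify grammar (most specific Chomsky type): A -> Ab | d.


Left-linear: every RHS is a terminal or one nonterminal followed by a terminal
Classification: Type 3 (Regular)


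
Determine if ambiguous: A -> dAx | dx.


balanced d^n…x^n: each string has a unique parse
Unambiguous


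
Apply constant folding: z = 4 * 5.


4 * 5 = 20 at compile time
Optimized: z = 20


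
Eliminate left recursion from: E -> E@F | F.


Left-recursive alternatives: E@F; non-recursive: F
Introduce E': E -> FE', E' -> @FE' | ε


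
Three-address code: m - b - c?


Break into single-operator statements:
t1 = m - b
t2 = t1 - c


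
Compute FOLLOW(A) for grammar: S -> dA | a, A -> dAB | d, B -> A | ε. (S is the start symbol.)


$ ∈ FOLLOW(S). For each A -> αBβ: add FIRST(β)\{ε} to FOLLOW(B); if β nullable, add FOLLOW(A).
FOLLOW(A) = {$, d}


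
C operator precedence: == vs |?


'==' is equality (level 6); '|' is bitwise OR (level 3)
Higher level binds tighter
'==' has higher precedence than '|'


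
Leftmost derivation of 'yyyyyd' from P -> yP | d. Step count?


Derivation: P => yP => yyP => yyyP => yyyyP => yyyyyP => yyyyyd
Steps: 6


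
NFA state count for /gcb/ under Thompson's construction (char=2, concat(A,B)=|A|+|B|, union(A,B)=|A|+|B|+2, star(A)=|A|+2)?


Syntax tree has 3 char leaf(s), 0 union(s), 0 star(s)
chars contribute 3×2 = 6; each union adds +2; each star adds +2
Total: 6 + 0 + 0 = 6 states


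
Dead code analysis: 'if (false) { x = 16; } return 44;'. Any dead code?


condition is constant false, so the whole block is unreachable
Dead: 'if (false) { x = 16; }'


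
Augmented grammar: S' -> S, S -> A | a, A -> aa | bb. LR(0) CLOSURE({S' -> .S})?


Start: S' -> .S
For each item with dot before a nonterminal B, add B -> .γ for every B-production
Closure: [S' -> .S, S -> .A, S -> .a, A -> .aa, A -> .bb]


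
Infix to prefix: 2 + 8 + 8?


left-to-right (same/higher precedence on left): tree is (+ (+ 2 8) 8)
Prefix: + + 2 8 8


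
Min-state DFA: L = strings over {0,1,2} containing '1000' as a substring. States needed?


KMP-style automaton: 4 progress states + 1 absorbing accept = 5
Minimal DFA: 5 states


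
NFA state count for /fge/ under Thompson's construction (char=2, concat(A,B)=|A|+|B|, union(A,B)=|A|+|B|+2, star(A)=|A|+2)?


Syntax tree has 3 char leaf(s), 0 union(s), 0 star(s)
chars contribute 3×2 = 6; each union adds +2; each star adds +2
Total: 6 + 0 + 0 = 6 states


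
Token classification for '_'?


Pattern: letter/underscore followed by alphanumerics, not a keyword
Type: IDENTIFIER


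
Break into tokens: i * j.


Scan left to right, longest-match per lexeme
Tokens: ID(i), OP(*), ID(j)


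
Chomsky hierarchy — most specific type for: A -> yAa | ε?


Single nonterminal LHS, but y^n a^n is not regular
Classification: Type 2 (Context-Free)


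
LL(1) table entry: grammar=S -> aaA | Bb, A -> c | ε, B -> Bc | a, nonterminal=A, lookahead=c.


For [A, c]: 'c' ∈ FIRST(c)
Entry: A -> c


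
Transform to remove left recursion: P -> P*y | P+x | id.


Left-recursive alternatives: P*y, P+x; non-recursive: id
Introduce P': P -> idP', P' -> *yP' | +xP' | ε


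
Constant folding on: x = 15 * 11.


15 * 11 = 165 at compile time
Optimized: x = 165


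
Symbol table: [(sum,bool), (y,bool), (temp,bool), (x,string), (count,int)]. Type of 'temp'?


Lookup 'temp' → type bool


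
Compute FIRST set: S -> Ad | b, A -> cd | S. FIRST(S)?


Per alternative of S: FIRST(Ad) = {b, c}; FIRST(b) = {b}
FIRST(S) = {b, c}


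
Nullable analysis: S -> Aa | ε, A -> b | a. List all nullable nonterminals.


A nonterminal is nullable iff some alternative derives ε (directly, or every symbol in it is nullable)
Nullable: {S}


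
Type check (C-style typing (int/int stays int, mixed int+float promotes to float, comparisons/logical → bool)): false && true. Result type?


Operand types: bool && bool
Rule: logical operators take bool operands and yield bool
Result type: bool


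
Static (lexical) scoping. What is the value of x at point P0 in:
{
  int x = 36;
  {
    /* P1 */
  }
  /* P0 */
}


x declared in the same block as P0
x = 36


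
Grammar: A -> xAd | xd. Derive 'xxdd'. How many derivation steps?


Derivation: A => xAd => xxdd
Steps: 2


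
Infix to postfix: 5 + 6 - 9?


Left to right (same or higher precedence on left)
Postfix: 5 6 + 9 -


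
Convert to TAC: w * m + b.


Break into single-operator statements:
t1 = w * m
t2 = t1 + b


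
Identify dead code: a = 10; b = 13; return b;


a is assigned but never read
Dead: 'a = 10'


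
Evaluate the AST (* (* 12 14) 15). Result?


Evaluate inner: (* 12 14) = 168
Evaluate root: (* 168 15) = 2520
Result: 2520


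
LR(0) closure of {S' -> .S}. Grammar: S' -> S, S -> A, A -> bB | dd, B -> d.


Start: S' -> .S
For each item with dot before a nonterminal B, add B -> .γ for every B-production
Closure: [S' -> .S, S -> .A, A -> .bB, A -> .dd]


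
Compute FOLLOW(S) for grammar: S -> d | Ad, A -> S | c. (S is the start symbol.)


$ ∈ FOLLOW(S). For each A -> αBβ: add FIRST(β)\{ε} to FOLLOW(B); if β nullable, add FOLLOW(A).
FOLLOW(S) = {$, d}


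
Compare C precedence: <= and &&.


'<=' is relational (level 7); '&&' is logical AND (level 2)
Higher level binds tighter
'<=' has higher precedence than '&&'


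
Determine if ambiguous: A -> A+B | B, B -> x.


precedence layered via separate nonterminal B: deterministic
Unambiguous


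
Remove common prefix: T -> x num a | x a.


Common prefix: 'x'
Factored: T -> x T', T' -> num a | a


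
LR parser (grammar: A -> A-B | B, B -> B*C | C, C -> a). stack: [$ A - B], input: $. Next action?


handle 'A-B' on top; lookahead ∈ FOLLOW(A) = {-, $}
Action: reduce (A -> A-B)


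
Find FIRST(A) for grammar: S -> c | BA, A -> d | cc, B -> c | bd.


Per alternative of A: FIRST(d) = {d}; FIRST(cc) = {c}
FIRST(A) = {c, d}


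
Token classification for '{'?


Pattern: delimiter/punctuation
Type: PUNCTUATION


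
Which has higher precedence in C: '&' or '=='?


'==' is equality (level 6); '&' is bitwise AND (level 5)
Higher level binds tighter
'==' has higher precedence than '&'


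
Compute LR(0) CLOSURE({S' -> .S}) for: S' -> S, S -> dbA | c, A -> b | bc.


Start: S' -> .S
For each item with dot before a nonterminal B, add B -> .γ for every B-production
Closure: [S' -> .S, S -> .dbA, S -> .c]


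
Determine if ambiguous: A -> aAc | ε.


balanced a^n…c^n: each string has a unique parse
Unambiguous


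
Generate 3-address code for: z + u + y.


Break into single-operator statements:
t1 = z + u
t2 = t1 + y


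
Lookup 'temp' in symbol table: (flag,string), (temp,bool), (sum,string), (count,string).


Lookup 'temp' → type bool


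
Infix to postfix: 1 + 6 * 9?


* has higher precedence, evaluate 6*9 first
Postfix: 1 6 9 * +


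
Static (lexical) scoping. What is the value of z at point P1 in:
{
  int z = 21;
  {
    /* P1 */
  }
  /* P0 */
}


P1's block does not declare z; resolves to the enclosing declaration at depth 0
z = 21


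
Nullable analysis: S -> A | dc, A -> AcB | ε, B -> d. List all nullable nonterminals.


A nonterminal is nullable iff some alternative derives ε (directly, or every symbol in it is nullable)
Nullable: {A, S}


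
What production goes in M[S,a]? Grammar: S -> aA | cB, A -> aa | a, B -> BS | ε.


For [S, a]: 'a' ∈ FIRST(aA)
Entry: S -> aA


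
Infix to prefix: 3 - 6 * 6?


'*' binds tighter: tree is (- 3 (* 6 6))
Prefix: - 3 * 6 6


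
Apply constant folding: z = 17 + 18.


17 + 18 = 35 at compile time
Optimized: z = 35


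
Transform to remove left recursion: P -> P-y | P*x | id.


Left-recursive alternatives: P-y, P*x; non-recursive: id
Introduce P': P -> idP', P' -> -yP' | *xP' | ε


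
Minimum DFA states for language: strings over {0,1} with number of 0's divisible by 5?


Track (count of 0) mod 5: states 0..4, accept at 0
Minimal DFA: 5 states


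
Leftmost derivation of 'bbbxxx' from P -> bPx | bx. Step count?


Derivation: P => bPx => bbPxx => bbbxxx
Steps: 3


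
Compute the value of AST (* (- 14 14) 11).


Evaluate inner: (- 14 14) = 0
Evaluate root: (* 0 11) = 0
Result: 0


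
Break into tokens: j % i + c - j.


Scan left to right, longest-match per lexeme
Tokens: ID(j), OP(%), ID(i), OP(+), ID(c), OP(-), ID(j)


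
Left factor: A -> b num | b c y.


Common prefix: 'b'
Factored: A -> b A', A' -> num | c y


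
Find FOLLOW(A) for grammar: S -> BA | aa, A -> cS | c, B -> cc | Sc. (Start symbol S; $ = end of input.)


$ ∈ FOLLOW(S). For each A -> αBβ: add FIRST(β)\{ε} to FOLLOW(B); if β nullable, add FOLLOW(A).
FOLLOW(A) = {$, c}


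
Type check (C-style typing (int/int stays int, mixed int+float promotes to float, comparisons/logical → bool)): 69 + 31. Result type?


Operand types: int + int
Rule: mixed int/float promotes to float; int/int stays int
Result type: int


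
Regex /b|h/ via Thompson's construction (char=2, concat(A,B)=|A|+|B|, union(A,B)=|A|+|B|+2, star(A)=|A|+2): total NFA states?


Syntax tree has 2 char leaf(s), 1 union(s), 0 star(s)
chars contribute 2×2 = 4; each union adds +2; each star adds +2
Total: 4 + 2 + 0 = 6 states


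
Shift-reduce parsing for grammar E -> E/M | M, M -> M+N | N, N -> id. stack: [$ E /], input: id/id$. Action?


no handle ('E/' is not any RHS); shift 'id'
Action: shift


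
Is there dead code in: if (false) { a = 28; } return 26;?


condition is constant false, so the whole block is unreachable
Dead: 'if (false) { a = 28; }'


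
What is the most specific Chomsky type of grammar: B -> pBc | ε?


Single nonterminal LHS, but p^n c^n is not regular
Classification: Type 2 (Context-Free)


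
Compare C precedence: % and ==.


'%' is multiplicative (level 10); '==' is equality (level 6)
Higher level binds tighter
'%' has higher precedence than '=='


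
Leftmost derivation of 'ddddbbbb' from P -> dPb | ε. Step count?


Derivation: P => dPb => ddPbb => dddPbbb => ddddPbbbb => ddddbbbb
Steps: 5


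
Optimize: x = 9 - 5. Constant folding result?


9 - 5 = 4 at compile time
Optimized: x = 4


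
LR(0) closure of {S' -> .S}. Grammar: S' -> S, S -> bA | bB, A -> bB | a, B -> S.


Start: S' -> .S
For each item with dot before a nonterminal B, add B -> .γ for every B-production
Closure: [S' -> .S, S -> .bA, S -> .bB]


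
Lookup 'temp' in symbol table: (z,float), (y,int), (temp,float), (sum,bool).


Lookup 'temp' → type float


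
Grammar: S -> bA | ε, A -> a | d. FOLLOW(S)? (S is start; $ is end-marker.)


$ ∈ FOLLOW(S). For each A -> αBβ: add FIRST(β)\{ε} to FOLLOW(B); if β nullable, add FOLLOW(A).
FOLLOW(S) = {$}


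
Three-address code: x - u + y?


Break into single-operator statements:
t1 = x - u
t2 = t1 + y


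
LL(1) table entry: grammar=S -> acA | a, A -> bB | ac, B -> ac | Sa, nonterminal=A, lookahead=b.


For [A, b]: 'b' ∈ FIRST(bB)
Entry: A -> bB


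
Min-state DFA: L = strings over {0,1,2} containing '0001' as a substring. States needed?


KMP-style automaton: 4 progress states + 1 absorbing accept = 5
Minimal DFA: 5 states


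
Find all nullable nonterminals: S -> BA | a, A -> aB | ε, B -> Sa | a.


A nonterminal is nullable iff some alternative derives ε (directly, or every symbol in it is nullable)
Nullable: {A}


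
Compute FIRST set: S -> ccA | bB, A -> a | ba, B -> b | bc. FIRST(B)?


Per alternative of B: FIRST(b) = {b}; FIRST(bc) = {b}
FIRST(B) = {b}


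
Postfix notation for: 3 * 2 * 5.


Left to right (same or higher precedence on left)
Postfix: 3 2 * 5 *


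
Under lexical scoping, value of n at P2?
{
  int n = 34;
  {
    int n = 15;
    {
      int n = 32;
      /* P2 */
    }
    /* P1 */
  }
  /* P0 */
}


n declared in the same block as P2
n = 32


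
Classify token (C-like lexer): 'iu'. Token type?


Pattern: letter/underscore followed by alphanumerics, not a keyword
Type: IDENTIFIER


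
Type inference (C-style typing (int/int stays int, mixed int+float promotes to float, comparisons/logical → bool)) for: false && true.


Operand types: bool && bool
Rule: logical operators take bool operands and yield bool
Result type: bool


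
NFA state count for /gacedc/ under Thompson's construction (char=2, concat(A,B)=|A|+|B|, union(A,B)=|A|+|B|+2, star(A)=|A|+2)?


Syntax tree has 6 char leaf(s), 0 union(s), 0 star(s)
chars contribute 6×2 = 12; each union adds +2; each star adds +2
Total: 12 + 0 + 0 = 12 states


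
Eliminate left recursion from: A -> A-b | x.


Left-recursive alternatives: A-b; non-recursive: x
Introduce A': A -> xA', A' -> -bA' | ε


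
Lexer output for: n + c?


Scan left to right, longest-match per lexeme
Tokens: ID(n), OP(+), ID(c)


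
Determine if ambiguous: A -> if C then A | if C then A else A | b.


dangling else: 'if C then if C then b else b' parses two ways
Ambiguous


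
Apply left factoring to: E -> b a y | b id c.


Common prefix: 'b'
Factored: E -> b E', E' -> a y | id c


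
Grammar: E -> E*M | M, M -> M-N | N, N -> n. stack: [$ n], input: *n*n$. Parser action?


'n' on top is the handle for N -> n
Action: reduce (N -> n)


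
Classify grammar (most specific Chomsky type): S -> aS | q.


Right-linear: every RHS is a terminal or a terminal followed by one nonterminal
Classification: Type 3 (Regular)


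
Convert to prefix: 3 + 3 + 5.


left-to-right (same/higher precedence on left): tree is (+ (+ 3 3) 5)
Prefix: + + 3 3 5


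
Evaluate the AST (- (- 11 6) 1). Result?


Evaluate inner: (- 11 6) = 5
Evaluate root: (- 5 1) = 4
Result: 4


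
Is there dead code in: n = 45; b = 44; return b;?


n is assigned but never read
Dead: 'n = 45'


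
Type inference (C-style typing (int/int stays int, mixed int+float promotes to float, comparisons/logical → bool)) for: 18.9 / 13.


Operand types: float / int
Rule: mixed int/float promotes to float; int/int stays int
Result type: float


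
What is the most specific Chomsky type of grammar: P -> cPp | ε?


Single nonterminal LHS, but c^n p^n is not regular
Classification: Type 2 (Context-Free)
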